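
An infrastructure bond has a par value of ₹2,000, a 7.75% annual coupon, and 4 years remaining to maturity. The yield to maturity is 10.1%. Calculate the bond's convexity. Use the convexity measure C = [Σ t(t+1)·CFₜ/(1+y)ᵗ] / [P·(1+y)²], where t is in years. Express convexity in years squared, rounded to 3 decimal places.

14.158

With y = 0.101:
  t   CF        PV=CF/(1+0.101)^t    t·PV        t(t+1)·PV
  1       155.00       140.7811       140.7811         281.5622
  2       155.00       127.8666       255.7332         767.1995
  3       155.00       116.1368       348.4103       1,393.6412
  4     2,155.00     1,466.5538     5,866.2152      29,331.0759
  Σ                  1,851.3383     6,611.1398      31,773.4789
P = 1,851.3383.
Convexity = Σ t(t+1)·PV / [P·(1+y)²] = 31,773.4789 / (1,851.3383 × 1.212201) = 14.15808.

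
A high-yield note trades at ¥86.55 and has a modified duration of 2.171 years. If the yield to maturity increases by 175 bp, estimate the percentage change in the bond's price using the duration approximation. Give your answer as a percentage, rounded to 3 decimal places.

-3.799%

Duration approximation: ΔP/P ≈ -D_mod · Δy = -2.171 × (+0.0175) = -0.0379925.
As a percentage: -3.79925%.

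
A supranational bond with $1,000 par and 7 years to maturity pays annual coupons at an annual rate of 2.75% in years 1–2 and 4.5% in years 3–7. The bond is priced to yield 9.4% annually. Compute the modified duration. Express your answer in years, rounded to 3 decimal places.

Periodic yield y = 0.094. First find Macaulay duration:
  t   CF        PV=CF/(1+0.094)^t    t·PV
  1        27.50        25.1371        25.1371
  2        27.50        22.9773        45.9545
  3        45.00        34.3685       103.1055
  4        45.00        31.4154       125.6618
  5        45.00        28.7161       143.5806
  6        45.00        26.2487       157.4925
  7     1,045.00       557.1794     3,900.2557
  Σ                    726.0426     4,501.1877
P = 726.0426; Macaulay duration = 4,501.1877 / 726.0426 = 6.19962 years.
Modified duration = D_Mac / (1 + y) = 6.19962 / 1.094 = 5.66693 years.

5.667 years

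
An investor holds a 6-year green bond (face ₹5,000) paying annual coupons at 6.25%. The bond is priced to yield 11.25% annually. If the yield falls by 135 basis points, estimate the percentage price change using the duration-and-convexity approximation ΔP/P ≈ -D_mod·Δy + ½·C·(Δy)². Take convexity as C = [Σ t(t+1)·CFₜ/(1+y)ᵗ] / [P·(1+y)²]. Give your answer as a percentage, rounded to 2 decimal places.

+6.39%

With y = 0.1125:
  t   CF        PV=CF/(1+0.1125)^t    t·PV        t(t+1)·PV
  1       312.50       280.8989       280.8989         561.7978
  2       312.50       252.4934       504.9867       1,514.9602
  3       312.50       226.9603       680.8810       2,723.5240
  4       312.50       204.0093       816.0372       4,080.1858
  5       312.50       183.3791       916.8957       5,501.3741
  6     5,312.50     2,802.1980    16,813.1882     117,692.3177
  Σ                  3,949.9390    20,012.8877     132,074.1596
P = 3,949.9390; D_Mac = 5.06663 yrs; D_mod = 4.55428 yrs; C = 27.01640.
Duration effect: -4.55428 × (-0.0135) = +0.061483
Convexity effect: 0.5 × 27.01640 × (-0.0135)² = +0.0024619
ΔP/P ≈ +0.061483 + 0.0024619 = +0.063945 = +6.3945%.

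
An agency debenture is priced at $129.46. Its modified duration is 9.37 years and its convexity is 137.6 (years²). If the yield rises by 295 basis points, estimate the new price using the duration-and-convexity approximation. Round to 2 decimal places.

$101.43

Duration effect: -D_mod·Δy = -9.37 × (+0.0295) = -0.276415
Convexity effect: ½·C·(Δy)² = 0.5 × 137.6 × (0.0295)² = +0.0598732
ΔP/P ≈ -0.276415 + 0.0598732 = -0.2165418
New price ≈ 129.46 × (1 - 0.2165418) = 101.426498572.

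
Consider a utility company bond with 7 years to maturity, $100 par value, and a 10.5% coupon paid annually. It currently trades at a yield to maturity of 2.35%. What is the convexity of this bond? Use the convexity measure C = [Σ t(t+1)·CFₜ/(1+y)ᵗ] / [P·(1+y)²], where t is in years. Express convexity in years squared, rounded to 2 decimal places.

With y = 0.0235:
  t   CF        PV=CF/(1+0.0235)^t    t·PV        t(t+1)·PV
  1        10.50        10.2589        10.2589          20.5178
  2        10.50        10.0234        20.0467          60.1402
  3        10.50         9.7932        29.3797         117.5187
  4        10.50         9.5684        38.2735         191.3674
  5        10.50         9.3487        46.7434         280.4603
  6        10.50         9.1340        54.8042         383.6291
  7       110.50        93.9177       657.4237       5,259.3900
  Σ                    152.0443       856.9301       6,313.0234
P = 152.0443.
Convexity = Σ t(t+1)·PV / [P·(1+y)²] = 6,313.0234 / (152.0443 × 1.047552) = 39.63617.

39.64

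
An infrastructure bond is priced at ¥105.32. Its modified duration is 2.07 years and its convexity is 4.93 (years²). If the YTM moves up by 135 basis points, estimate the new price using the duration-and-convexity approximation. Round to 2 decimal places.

¥102.42

Duration effect: -D_mod·Δy = -2.07 × (+0.0135) = -0.027945
Convexity effect: ½·C·(Δy)² = 0.5 × 4.93 × (0.0135)² = +0.00044924625
ΔP/P ≈ -0.027945 + 0.00044924625 = -0.02749575375
New price ≈ 105.32 × (1 - 0.02749575375) = 102.42414721505.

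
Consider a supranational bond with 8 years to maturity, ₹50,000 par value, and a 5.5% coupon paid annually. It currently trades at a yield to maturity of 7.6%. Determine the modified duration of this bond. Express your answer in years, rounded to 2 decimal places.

6.12 years

Periodic yield y = 0.076. First find Macaulay duration:
  t   CF        PV=CF/(1+0.076)^t    t·PV
  1     2,750.00     2,555.7621     2,555.7621
  2     2,750.00     2,375.2436     4,750.4871
  3     2,750.00     2,207.4754     6,622.4263
  4     2,750.00     2,051.5571     8,206.2284
  5     2,750.00     1,906.6516     9,533.2579
  6     2,750.00     1,771.9810    10,631.8861
  7     2,750.00     1,646.8225    11,527.7576
  8    52,750.00    29,357.8531   234,862.8250
  Σ                 43,873.3464   288,690.6305
P = 43,873.3464; Macaulay duration = 288,690.6305 / 43,873.3464 = 6.58009 years.
Modified duration = D_Mac / (1 + y) = 6.58009 / 1.076 = 6.11533 years.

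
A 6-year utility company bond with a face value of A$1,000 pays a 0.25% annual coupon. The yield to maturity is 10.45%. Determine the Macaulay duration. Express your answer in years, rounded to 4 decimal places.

5.9466 years

Periodic yield y = 0.1045. Discount each cash flow and weight by its year:
  t   CF        PV=CF/(1+0.1045)^t    t·PV
  1         2.50         2.2635         2.2635
  2         2.50         2.0493         4.0986
  3         2.50         1.8554         5.5663
  4         2.50         1.6799         6.7195
  5         2.50         1.5209         7.6047
  6     1,002.50       552.1919     3,313.1516
  Σ                    561.5610     3,339.4042
Price P = Σ PV = 561.5610.
Macaulay duration = Σ(t·PV) / P = 3,339.4042 / 561.5610 = 5.94665 years.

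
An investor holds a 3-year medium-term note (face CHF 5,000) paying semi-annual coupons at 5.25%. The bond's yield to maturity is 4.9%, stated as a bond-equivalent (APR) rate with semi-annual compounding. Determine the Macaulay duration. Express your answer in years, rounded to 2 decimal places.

2.82 years

Periodic yield y = 0.0245. Discount each cash flow and weight by its period:
  t   CF        PV=CF/(1+0.0245)^t    t·PV
  1       131.25       128.1113       128.1113
  2       131.25       125.0476       250.0952
  3       131.25       122.0572       366.1716
  4       131.25       119.1383       476.5533
  5       131.25       116.2892       581.4462
  6     5,131.25     4,437.6332    26,625.7990
  Σ                  5,048.2768    28,428.1765
Price P = Σ PV = 5,048.2768.
Macaulay duration = Σ(t·PV) / P = 28,428.1765 / 5,048.2768 = 5.63126 half-year periods.
In years: 5.63126 / 2 = 2.81563 years.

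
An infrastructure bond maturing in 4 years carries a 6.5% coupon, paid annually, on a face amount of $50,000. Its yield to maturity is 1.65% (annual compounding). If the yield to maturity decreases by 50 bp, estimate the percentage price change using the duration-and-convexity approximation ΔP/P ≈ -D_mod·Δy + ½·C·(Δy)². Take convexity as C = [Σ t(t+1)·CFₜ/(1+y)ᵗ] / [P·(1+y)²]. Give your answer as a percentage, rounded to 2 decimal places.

With y = 0.0165:
  t   CF        PV=CF/(1+0.0165)^t    t·PV        t(t+1)·PV
  1     3,250.00     3,197.2455     3,197.2455       6,394.4909
  2     3,250.00     3,145.3472     6,290.6944      18,872.0833
  3     3,250.00     3,094.2914     9,282.8742      37,131.4970
  4    53,250.00    49,875.8236   199,503.2944     997,516.4719
  Σ                 59,312.7077   218,274.1085   1,059,914.5431
P = 59,312.7077; D_Mac = 3.68006 yrs; D_mod = 3.62032 yrs; C = 17.29451.
Duration effect: -3.62032 × (-0.005) = +0.018102
Convexity effect: 0.5 × 17.29451 × (-0.005)² = +0.0002162
ΔP/P ≈ +0.018102 + 0.0002162 = +0.018318 = +1.8318%.

+1.83%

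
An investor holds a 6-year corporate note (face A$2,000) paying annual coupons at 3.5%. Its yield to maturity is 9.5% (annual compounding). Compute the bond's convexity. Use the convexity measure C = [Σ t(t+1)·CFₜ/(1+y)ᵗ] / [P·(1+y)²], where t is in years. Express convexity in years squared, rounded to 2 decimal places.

30.57

With y = 0.095:
  t   CF        PV=CF/(1+0.095)^t    t·PV        t(t+1)·PV
  1        70.00        63.9269        63.9269         127.8539
  2        70.00        58.3808       116.7615         350.2846
  3        70.00        53.3158       159.9473         639.7892
  4        70.00        48.6902       194.7608         973.8040
  5        70.00        44.4659       222.3297       1,333.9781
  6     2,070.00     1,200.8413     7,205.0480      50,435.3363
  Σ                  1,469.6210     7,962.7743      53,861.0461
P = 1,469.6210.
Convexity = Σ t(t+1)·PV / [P·(1+y)²] = 53,861.0461 / (1,469.6210 × 1.199025) = 30.56618.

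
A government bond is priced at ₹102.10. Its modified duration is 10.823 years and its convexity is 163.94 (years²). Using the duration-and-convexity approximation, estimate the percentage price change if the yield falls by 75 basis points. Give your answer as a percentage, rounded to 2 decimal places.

Duration effect: -D_mod·Δy = -10.823 × (-0.0075) = +0.0811725
Convexity effect: ½·C·(Δy)² = 0.5 × 163.94 × (-0.0075)² = +0.0046108125
ΔP/P ≈ +0.0811725 + 0.0046108125 = +0.0857833125
= +8.57833125%.

+8.58%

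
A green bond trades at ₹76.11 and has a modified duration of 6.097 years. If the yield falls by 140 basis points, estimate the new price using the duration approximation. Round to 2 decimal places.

₹82.61

Duration approximation: ΔP/P ≈ -D_mod · Δy = -6.097 × (-0.014) = +0.085358.
New price ≈ 76.11 × (1 + 0.085358) = 82.60659738.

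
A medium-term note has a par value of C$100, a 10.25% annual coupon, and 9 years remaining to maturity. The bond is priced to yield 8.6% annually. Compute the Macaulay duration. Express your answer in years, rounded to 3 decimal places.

Periodic yield y = 0.086. Discount each cash flow and weight by its year:
  t   CF        PV=CF/(1+0.086)^t    t·PV
  1        10.25         9.4383         9.4383
  2        10.25         8.6909        17.3818
  3        10.25         8.0027        24.0080
  4        10.25         7.3689        29.4757
  5        10.25         6.7854        33.9269
  6        10.25         6.2481        37.4883
  7        10.25         5.7533        40.2729
  8        10.25         5.2977        42.3814
  9       110.25        52.4699       472.2290
  Σ                    110.0551       706.6024
Price P = Σ PV = 110.0551.
Macaulay duration = Σ(t·PV) / P = 706.6024 / 110.0551 = 6.42044 years.

6.420 years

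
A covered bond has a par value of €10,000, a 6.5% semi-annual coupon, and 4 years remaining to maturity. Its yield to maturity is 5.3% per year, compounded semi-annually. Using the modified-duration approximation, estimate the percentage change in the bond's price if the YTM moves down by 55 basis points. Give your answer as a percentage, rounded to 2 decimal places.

Periodic yield y = 0.0265. Modified duration first:
  t   CF        PV=CF/(1+0.0265)^t    t·PV
  1       325.00       316.6098       316.6098
  2       325.00       308.4363       616.8726
  3       325.00       300.4737       901.4212
  4       325.00       292.7167     1,170.8669
  5       325.00       285.1600     1,425.8000
  6       325.00       277.7983     1,666.7900
  7       325.00       270.6267     1,894.3871
  8    10,325.00     8,375.6483    67,005.1861
  Σ                 10,427.4699    74,997.9336
P = 10,427.4699; D_Mac = 7.19234 half-year periods = 3.59617 yrs; D_mod = 3.59617/(1+0.0265) = 3.50333 yrs.
ΔP/P ≈ -D_mod · Δy = -3.50333 × (-0.0055) = +0.019268 = +1.9268%.

+1.93%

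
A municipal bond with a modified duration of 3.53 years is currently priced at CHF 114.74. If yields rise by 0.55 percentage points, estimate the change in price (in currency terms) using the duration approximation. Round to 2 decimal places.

Duration approximation: ΔP/P ≈ -D_mod · Δy = -3.53 × (+0.0055) = -0.019415.
ΔP ≈ 114.74 × (-0.019415) = -2.2276771.

-CHF 2.23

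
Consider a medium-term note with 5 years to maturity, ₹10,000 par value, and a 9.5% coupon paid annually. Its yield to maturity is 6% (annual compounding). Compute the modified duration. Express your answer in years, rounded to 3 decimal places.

Periodic yield y = 0.06. First find Macaulay duration:
  t   CF        PV=CF/(1+0.06)^t    t·PV
  1       950.00       896.2264       896.2264
  2       950.00       845.4966     1,690.9932
  3       950.00       797.6383     2,392.9150
  4       950.00       752.4890     3,009.9559
  5    10,950.00     8,182.4770    40,912.3850
  Σ                 11,474.3273    48,902.4755
P = 11,474.3273; Macaulay duration = 48,902.4755 / 11,474.3273 = 4.26190 years.
Modified duration = D_Mac / (1 + y) = 4.26190 / 1.06 = 4.02066 years.

4.021 years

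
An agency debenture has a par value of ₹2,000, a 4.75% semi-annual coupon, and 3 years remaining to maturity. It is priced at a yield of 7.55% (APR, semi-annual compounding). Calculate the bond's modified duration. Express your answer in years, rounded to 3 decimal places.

Periodic yield y = 0.03775. First find Macaulay duration:
  t   CF        PV=CF/(1+0.03775)^t    t·PV
  1        47.50        45.7721        45.7721
  2        47.50        44.1071        88.2141
  3        47.50        42.5026       127.5078
  4        47.50        40.9565       163.8259
  5        47.50        39.4666       197.3331
  6     2,047.50     1,639.3340     9,836.0043
  Σ                  1,852.1389    10,458.6573
P = 1,852.1389; Macaulay duration = 10,458.6573 / 1,852.1389 = 5.64680 half-year periods = 2.82340 years.
Modified duration = D_Mac / (1 + y) = 2.82340 / 1.03775 = 2.72069 years.

2.721 years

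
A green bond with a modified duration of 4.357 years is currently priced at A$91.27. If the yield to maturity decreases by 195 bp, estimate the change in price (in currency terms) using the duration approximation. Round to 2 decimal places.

Duration approximation: ΔP/P ≈ -D_mod · Δy = -4.357 × (-0.0195) = +0.0849615.
ΔP ≈ 91.27 × (+0.0849615) = +7.754436105.

+A$7.75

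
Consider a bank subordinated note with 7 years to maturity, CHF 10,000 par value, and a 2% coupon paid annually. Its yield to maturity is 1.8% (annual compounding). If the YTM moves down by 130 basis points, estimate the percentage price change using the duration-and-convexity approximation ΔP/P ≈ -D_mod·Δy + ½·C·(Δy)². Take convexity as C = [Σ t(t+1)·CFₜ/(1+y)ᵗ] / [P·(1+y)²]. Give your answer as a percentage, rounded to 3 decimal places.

With y = 0.018:
  t   CF        PV=CF/(1+0.018)^t    t·PV        t(t+1)·PV
  1       200.00       196.4637       196.4637         392.9273
  2       200.00       192.9898       385.9797       1,157.9390
  3       200.00       189.5774       568.7323       2,274.9293
  4       200.00       186.2254       744.9015       3,724.5077
  5       200.00       182.9326       914.6630       5,487.9780
  6       200.00       179.6980     1,078.1882       7,547.3175
  7    10,200.00     9,002.5538    63,017.8766     504,143.0132
  Σ                 10,130.4408    66,906.8051     524,728.6120
P = 10,130.4408; D_Mac = 6.60453 yrs; D_mod = 6.48775 yrs; C = 49.98168.
Duration effect: -6.48775 × (-0.013) = +0.084341
Convexity effect: 0.5 × 49.98168 × (-0.013)² = +0.0042235
ΔP/P ≈ +0.084341 + 0.0042235 = +0.088564 = +8.8564%.

+8.856%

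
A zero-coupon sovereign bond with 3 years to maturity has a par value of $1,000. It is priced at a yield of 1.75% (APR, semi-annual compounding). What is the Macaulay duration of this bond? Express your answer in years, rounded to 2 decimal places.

3.00 years

A zero-coupon bond has a single cash flow at maturity, so its Macaulay duration equals its maturity: 3 years.
(Equivalently: 6 semi-annual periods ÷ 2 = 3 years.)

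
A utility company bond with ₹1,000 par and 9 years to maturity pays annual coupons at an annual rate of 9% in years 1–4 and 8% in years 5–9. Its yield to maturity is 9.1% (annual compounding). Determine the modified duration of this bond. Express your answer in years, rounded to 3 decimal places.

Periodic yield y = 0.091. First find Macaulay duration:
  t   CF        PV=CF/(1+0.091)^t    t·PV
  1        90.00        82.4931        82.4931
  2        90.00        75.6124       151.2248
  3        90.00        69.3056       207.9168
  4        90.00        63.5248       254.0993
  5        80.00        51.7567       258.7833
  6        80.00        47.4397       284.6379
  7        80.00        43.4827       304.3791
  8        80.00        39.8558       318.8467
  9     1,080.00       493.1749     4,438.5745
  Σ                    966.6458     6,300.9555
P = 966.6458; Macaulay duration = 6,300.9555 / 966.6458 = 6.51837 years.
Modified duration = D_Mac / (1 + y) = 6.51837 / 1.091 = 5.97468 years.

5.975 years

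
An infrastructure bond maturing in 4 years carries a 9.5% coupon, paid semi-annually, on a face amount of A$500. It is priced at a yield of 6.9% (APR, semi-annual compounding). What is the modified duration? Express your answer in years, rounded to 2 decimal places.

3.33 years

Periodic yield y = 0.0345. First find Macaulay duration:
  t   CF        PV=CF/(1+0.0345)^t    t·PV
  1        23.75        22.9580        22.9580
  2        23.75        22.1923        44.3846
  3        23.75        21.4522        64.3566
  4        23.75        20.7368        82.9472
  5        23.75        20.0452       100.2262
  6        23.75        19.3767       116.2604
  7        23.75        18.7305       131.1137
  8       523.75       399.2823     3,194.2585
  Σ                    544.7741     3,756.5053
P = 544.7741; Macaulay duration = 3,756.5053 / 544.7741 = 6.89553 half-year periods = 3.44776 years.
Modified duration = D_Mac / (1 + y) = 3.44776 / 1.0345 = 3.33278 years.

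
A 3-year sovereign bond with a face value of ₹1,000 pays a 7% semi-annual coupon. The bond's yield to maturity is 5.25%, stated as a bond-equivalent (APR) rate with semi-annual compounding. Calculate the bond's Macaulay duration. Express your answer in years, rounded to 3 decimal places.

Periodic yield y = 0.02625. Discount each cash flow and weight by its period:
  t   CF        PV=CF/(1+0.02625)^t    t·PV
  1        35.00        34.1048        34.1048
  2        35.00        33.2324        66.4648
  3        35.00        32.3824        97.1471
  4        35.00        31.5541       126.2163
  5        35.00        30.7470       153.7348
  6     1,035.00       885.9747     5,315.8483
  Σ                  1,047.9953     5,793.5160
Price P = Σ PV = 1,047.9953.
Macaulay duration = Σ(t·PV) / P = 5,793.5160 / 1,047.9953 = 5.52819 half-year periods.
In years: 5.52819 / 2 = 2.76409 years.

2.764 years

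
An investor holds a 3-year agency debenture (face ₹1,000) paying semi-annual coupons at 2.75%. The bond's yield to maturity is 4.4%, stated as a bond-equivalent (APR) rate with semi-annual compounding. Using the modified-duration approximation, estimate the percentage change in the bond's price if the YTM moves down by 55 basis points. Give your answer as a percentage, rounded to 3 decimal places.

+1.559%

Periodic yield y = 0.022. Modified duration first:
  t   CF        PV=CF/(1+0.022)^t    t·PV
  1        13.75        13.4540        13.4540
  2        13.75        13.1644        26.3288
  3        13.75        12.8810        38.6430
  4        13.75        12.6037        50.4149
  5        13.75        12.3324        61.6621
  6     1,013.75       889.6629     5,337.9775
  Σ                    954.0985     5,528.4804
P = 954.0985; D_Mac = 5.79445 half-year periods = 2.89723 yrs; D_mod = 2.89723/(1+0.022) = 2.83486 yrs.
ΔP/P ≈ -D_mod · Δy = -2.83486 × (-0.0055) = +0.015592 = +1.5592%.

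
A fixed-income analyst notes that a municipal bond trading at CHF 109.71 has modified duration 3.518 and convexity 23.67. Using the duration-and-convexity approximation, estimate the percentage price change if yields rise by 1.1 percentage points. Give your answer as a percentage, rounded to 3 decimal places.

-3.727%

Duration effect: -D_mod·Δy = -3.518 × (+0.011) = -0.038698
Convexity effect: ½·C·(Δy)² = 0.5 × 23.67 × (0.011)² = +0.001432035
ΔP/P ≈ -0.038698 + 0.001432035 = -0.037265965
= -3.7265965%.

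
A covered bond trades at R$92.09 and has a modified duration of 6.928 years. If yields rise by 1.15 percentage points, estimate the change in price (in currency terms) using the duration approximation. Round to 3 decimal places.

Duration approximation: ΔP/P ≈ -D_mod · Δy = -6.928 × (+0.0115) = -0.079672.
ΔP ≈ 92.09 × (-0.079672) = -7.33699448.

-R$7.337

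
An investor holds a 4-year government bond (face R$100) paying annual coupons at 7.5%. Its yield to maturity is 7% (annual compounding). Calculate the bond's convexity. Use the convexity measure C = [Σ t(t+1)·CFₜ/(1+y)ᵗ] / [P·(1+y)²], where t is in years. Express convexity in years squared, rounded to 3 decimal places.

With y = 0.07:
  t   CF        PV=CF/(1+0.07)^t    t·PV        t(t+1)·PV
  1         7.50         7.0093         7.0093          14.0187
  2         7.50         6.5508        13.1016          39.3047
  3         7.50         6.1222        18.3667          73.4668
  4       107.50        82.0112       328.0449       1,640.2247
  Σ                    101.6936       366.5226       1,767.0149
P = 101.6936.
Convexity = Σ t(t+1)·PV / [P·(1+y)²] = 1,767.0149 / (101.6936 × 1.144900) = 15.17676.

15.177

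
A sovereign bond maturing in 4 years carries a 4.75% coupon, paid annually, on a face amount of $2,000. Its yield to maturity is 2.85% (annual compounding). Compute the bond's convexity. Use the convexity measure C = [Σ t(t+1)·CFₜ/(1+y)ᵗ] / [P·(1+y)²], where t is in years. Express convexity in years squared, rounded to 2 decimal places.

17.31

With y = 0.0285:
  t   CF        PV=CF/(1+0.0285)^t    t·PV        t(t+1)·PV
  1        95.00        92.3675        92.3675         184.7351
  2        95.00        89.8080       179.6160         538.8480
  3        95.00        87.3194       261.9582       1,047.8327
  4     2,095.00     1,872.2629     7,489.0518      37,445.2590
  Σ                  2,141.7579     8,022.9935      39,216.6748
P = 2,141.7579.
Convexity = Σ t(t+1)·PV / [P·(1+y)²] = 39,216.6748 / (2,141.7579 × 1.057812) = 17.30979.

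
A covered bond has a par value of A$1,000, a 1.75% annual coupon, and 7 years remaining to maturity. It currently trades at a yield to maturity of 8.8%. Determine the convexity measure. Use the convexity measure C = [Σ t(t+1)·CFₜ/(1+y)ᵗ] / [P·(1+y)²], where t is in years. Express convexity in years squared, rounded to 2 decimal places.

43.23

With y = 0.088:
  t   CF        PV=CF/(1+0.088)^t    t·PV        t(t+1)·PV
  1        17.50        16.0846        16.0846          32.1691
  2        17.50        14.7836        29.5672          88.7016
  3        17.50        13.5879        40.7636         163.0544
  4        17.50        12.4889        49.9554         249.7770
  5        17.50        11.4787        57.3936         344.3617
  6        17.50        10.5503        63.3018         443.1125
  7     1,017.50       563.8092     3,946.6643      31,573.3146
  Σ                    642.7831     4,203.7305      32,894.4910
P = 642.7831.
Convexity = Σ t(t+1)·PV / [P·(1+y)²] = 32,894.4910 / (642.7831 × 1.183744) = 43.23156.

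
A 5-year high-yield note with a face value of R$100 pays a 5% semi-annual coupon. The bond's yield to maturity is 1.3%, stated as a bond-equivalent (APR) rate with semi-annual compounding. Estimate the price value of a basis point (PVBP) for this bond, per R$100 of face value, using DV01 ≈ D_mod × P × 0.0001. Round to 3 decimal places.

R$0.053

Periodic yield y = 0.0065.
  t   CF        PV=CF/(1+0.0065)^t    t·PV
  1         2.50         2.4839         2.4839
  2         2.50         2.4678         4.9356
  3         2.50         2.4519         7.3556
  4         2.50         2.4360         9.7442
  5         2.50         2.4203        12.1016
  6         2.50         2.4047        14.4281
  7         2.50         2.3892        16.7241
  8         2.50         2.3737        18.9898
  9         2.50         2.3584        21.2255
  10      102.50        96.0696       960.6962
  Σ                    117.8555     1,068.6845
P = 117.8555; D_Mac = 9.06776 half-year periods = 4.53388 yrs; D_mod = 4.50460 yrs.
DV01 ≈ 4.50460 × 117.8555 × 0.0001 = 0.053089.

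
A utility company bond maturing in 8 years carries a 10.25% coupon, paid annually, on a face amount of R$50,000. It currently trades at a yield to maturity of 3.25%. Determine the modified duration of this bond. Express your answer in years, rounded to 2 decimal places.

Periodic yield y = 0.0325. First find Macaulay duration:
  t   CF        PV=CF/(1+0.0325)^t    t·PV
  1     5,125.00     4,963.6804     4,963.6804
  2     5,125.00     4,807.4386     9,614.8773
  3     5,125.00     4,656.1149    13,968.3447
  4     5,125.00     4,509.5544    18,038.2175
  5     5,125.00     4,367.6071    21,838.0357
  6     5,125.00     4,230.1280    25,380.7679
  7     5,125.00     4,096.9763    28,678.8338
  8    55,125.00    42,680.3645   341,442.9161
  Σ                 74,311.8642   463,925.6734
P = 74,311.8642; Macaulay duration = 463,925.6734 / 74,311.8642 = 6.24296 years.
Modified duration = D_Mac / (1 + y) = 6.24296 / 1.0325 = 6.04645 years.

6.05 years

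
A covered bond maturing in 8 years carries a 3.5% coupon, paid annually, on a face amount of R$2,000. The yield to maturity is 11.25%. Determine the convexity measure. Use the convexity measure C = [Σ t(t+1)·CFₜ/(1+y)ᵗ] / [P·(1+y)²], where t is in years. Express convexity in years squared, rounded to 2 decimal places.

With y = 0.1125:
  t   CF        PV=CF/(1+0.1125)^t    t·PV        t(t+1)·PV
  1        70.00        62.9213        62.9213         125.8427
  2        70.00        56.5585       113.1170         339.3511
  3        70.00        50.8391       152.5173         610.0694
  4        70.00        45.6981       182.7923         913.9616
  5        70.00        41.0769       205.3846       1,232.3078
  6        70.00        36.9231       221.5385       1,550.7694
  7        70.00        33.1893       232.3250       1,858.6000
  8     2,070.00       882.2064     7,057.6509      63,518.8585
  Σ                  1,209.4127     8,228.2471      70,149.7604
P = 1,209.4127.
Convexity = Σ t(t+1)·PV / [P·(1+y)²] = 70,149.7604 / (1,209.4127 × 1.237656) = 46.86532.

46.87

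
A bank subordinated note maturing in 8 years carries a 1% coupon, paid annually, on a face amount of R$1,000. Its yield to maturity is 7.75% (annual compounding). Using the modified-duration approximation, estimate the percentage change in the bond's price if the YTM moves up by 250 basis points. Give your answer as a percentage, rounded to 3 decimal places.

-17.701%

Periodic yield y = 0.0775. Modified duration first:
  t   CF        PV=CF/(1+0.0775)^t    t·PV
  1        10.00         9.2807         9.2807
  2        10.00         8.6132        17.2264
  3        10.00         7.9937        23.9811
  4        10.00         7.4188        29.6750
  5        10.00         6.8852        34.4258
  6        10.00         6.3899        38.3396
  7        10.00         5.9303        41.5123
  8     1,010.00       555.8827     4,447.0614
  Σ                    608.3945     4,641.5024
P = 608.3945; D_Mac = 7.62910 yrs; D_mod = 7.62910/(1+0.0775) = 7.08037 yrs.
ΔP/P ≈ -D_mod · Δy = -7.08037 × (+0.025) = -0.177009 = -17.7009%.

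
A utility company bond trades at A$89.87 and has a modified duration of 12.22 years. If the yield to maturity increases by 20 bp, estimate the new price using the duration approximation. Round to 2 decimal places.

Duration approximation: ΔP/P ≈ -D_mod · Δy = -12.22 × (+0.002) = -0.024440.
New price ≈ 89.87 × (1 - 0.024440) = 87.6735772.

A$87.67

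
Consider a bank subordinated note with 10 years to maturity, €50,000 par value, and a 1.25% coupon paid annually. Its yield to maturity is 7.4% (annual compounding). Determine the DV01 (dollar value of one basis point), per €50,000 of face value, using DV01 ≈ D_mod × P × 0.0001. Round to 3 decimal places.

€24.772

Periodic yield y = 0.074.
  t   CF        PV=CF/(1+0.074)^t    t·PV
  1       625.00       581.9367       581.9367
  2       625.00       541.8405     1,083.6810
  3       625.00       504.5070     1,513.5209
  4       625.00       469.7458     1,878.9831
  5       625.00       437.3797     2,186.8984
  6       625.00       407.2437     2,443.4619
  7       625.00       379.1840     2,654.2883
  8       625.00       353.0578     2,824.4621
  9       625.00       328.7316     2,958.5846
  10   50,625.00    24,792.6085   247,926.0850
  Σ                 28,796.2352   266,051.9021
P = 28,796.2352; D_Mac = 9.23912 yrs; D_mod = 8.60253 yrs.
DV01 ≈ 8.60253 × 28,796.2352 × 0.0001 = 24.772058.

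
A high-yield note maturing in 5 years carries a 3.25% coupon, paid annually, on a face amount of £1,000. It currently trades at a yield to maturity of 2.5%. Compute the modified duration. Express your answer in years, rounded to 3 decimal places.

Periodic yield y = 0.025. First find Macaulay duration:
  t   CF        PV=CF/(1+0.025)^t    t·PV
  1        32.50        31.7073        31.7073
  2        32.50        30.9340        61.8679
  3        32.50        30.1795        90.5384
  4        32.50        29.4434       117.7736
  5     1,032.50       912.5796     4,562.8978
  Σ                  1,034.8437     4,864.7850
P = 1,034.8437; Macaulay duration = 4,864.7850 / 1,034.8437 = 4.70099 years.
Modified duration = D_Mac / (1 + y) = 4.70099 / 1.025 = 4.58633 years.

4.586 years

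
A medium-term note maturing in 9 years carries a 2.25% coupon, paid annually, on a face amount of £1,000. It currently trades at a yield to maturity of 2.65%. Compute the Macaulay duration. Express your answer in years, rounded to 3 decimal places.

Periodic yield y = 0.0265. Discount each cash flow and weight by its year:
  t   CF        PV=CF/(1+0.0265)^t    t·PV
  1        22.50        21.9191        21.9191
  2        22.50        21.3533        42.7066
  3        22.50        20.8020        62.4061
  4        22.50        20.2650        81.0600
  5        22.50        19.7418        98.7092
  6        22.50        19.2322       115.3932
  7        22.50        18.7357       131.1499
  8        22.50        18.2520       146.0161
  9     1,022.50       808.0398     7,272.3579
  Σ                    968.3410     7,971.7181
Price P = Σ PV = 968.3410.
Macaulay duration = Σ(t·PV) / P = 7,971.7181 / 968.3410 = 8.23235 years.

8.232 years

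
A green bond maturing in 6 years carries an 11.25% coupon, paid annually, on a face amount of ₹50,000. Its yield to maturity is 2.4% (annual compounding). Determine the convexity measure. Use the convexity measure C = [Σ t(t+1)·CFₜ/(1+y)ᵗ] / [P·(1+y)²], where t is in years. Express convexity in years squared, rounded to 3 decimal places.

With y = 0.024:
  t   CF        PV=CF/(1+0.024)^t    t·PV        t(t+1)·PV
  1     5,625.00     5,493.1641     5,493.1641      10,986.3281
  2     5,625.00     5,364.4180    10,728.8361      32,186.5082
  3     5,625.00     5,238.6895    15,716.0684      62,864.2738
  4     5,625.00     5,115.9077    20,463.6308     102,318.1539
  5     5,625.00     4,996.0036    24,980.0181     149,880.1083
  6    55,625.00    48,246.9967   289,481.9801   2,026,373.8604
  Σ                 74,455.1796   366,863.6975   2,384,609.2327
P = 74,455.1796.
Convexity = Σ t(t+1)·PV / [P·(1+y)²] = 2,384,609.2327 / (74,455.1796 × 1.048576) = 30.54375.

30.544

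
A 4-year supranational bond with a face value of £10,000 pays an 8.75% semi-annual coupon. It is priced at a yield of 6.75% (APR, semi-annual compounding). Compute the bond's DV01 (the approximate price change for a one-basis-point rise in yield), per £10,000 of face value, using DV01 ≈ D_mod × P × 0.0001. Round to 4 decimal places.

£3.5996

Periodic yield y = 0.03375.
  t   CF        PV=CF/(1+0.03375)^t    t·PV
  1       437.50       423.2164       423.2164
  2       437.50       409.3992       818.7984
  3       437.50       396.0331     1,188.0993
  4       437.50       383.1034     1,532.4135
  5       437.50       370.5958     1,852.9788
  6       437.50       358.4965     2,150.9790
  7       437.50       346.7923     2,427.5458
  8    10,437.50     8,003.3592    64,026.8735
  Σ                 10,690.9958    74,420.9048
P = 10,690.9958; D_Mac = 6.96108 half-year periods = 3.48054 yrs; D_mod = 3.36691 yrs.
DV01 ≈ 3.36691 × 10,690.9958 × 0.0001 = 3.599560.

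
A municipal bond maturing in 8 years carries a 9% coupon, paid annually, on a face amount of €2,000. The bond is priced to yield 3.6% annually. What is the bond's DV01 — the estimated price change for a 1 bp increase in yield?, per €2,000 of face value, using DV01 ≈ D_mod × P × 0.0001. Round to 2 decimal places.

Periodic yield y = 0.036.
  t   CF        PV=CF/(1+0.036)^t    t·PV
  1       180.00       173.7452       173.7452
  2       180.00       167.7077       335.4154
  3       180.00       161.8800       485.6400
  4       180.00       156.2548       625.0194
  5       180.00       150.8251       754.1257
  6       180.00       145.5841       873.5047
  7       180.00       140.5252       983.6764
  8     2,180.00     1,642.7764    13,142.2111
  Σ                  2,739.2986    17,373.3378
P = 2,739.2986; D_Mac = 6.34226 yrs; D_mod = 6.12187 yrs.
DV01 ≈ 6.12187 × 2,739.2986 × 0.0001 = 1.676963.

€1.68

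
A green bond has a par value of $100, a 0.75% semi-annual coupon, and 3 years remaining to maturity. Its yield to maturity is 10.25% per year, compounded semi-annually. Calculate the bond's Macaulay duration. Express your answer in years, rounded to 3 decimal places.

2.967 years

Periodic yield y = 0.05125. Discount each cash flow and weight by its period:
  t   CF        PV=CF/(1+0.05125)^t    t·PV
  1        0.375         0.3567         0.3567
  2        0.375         0.3393         0.6787
  3        0.375         0.3228         0.9684
  4        0.375         0.3070         1.2282
  5        0.375         0.2921         1.4604
  6      100.375        74.3686       446.2115
  Σ                     75.9865       450.9038
Price P = Σ PV = 75.9865.
Macaulay duration = Σ(t·PV) / P = 450.9038 / 75.9865 = 5.93400 half-year periods.
In years: 5.93400 / 2 = 2.96700 years.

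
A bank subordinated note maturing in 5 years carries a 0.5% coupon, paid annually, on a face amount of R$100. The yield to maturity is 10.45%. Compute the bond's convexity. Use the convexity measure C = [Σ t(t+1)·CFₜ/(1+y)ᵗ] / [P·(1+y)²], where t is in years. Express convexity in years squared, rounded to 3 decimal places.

With y = 0.1045:
  t   CF        PV=CF/(1+0.1045)^t    t·PV        t(t+1)·PV
  1         0.50         0.4527         0.4527           0.9054
  2         0.50         0.4099         0.8197           2.4592
  3         0.50         0.3711         1.1133           4.4530
  4         0.50         0.3360         1.3439           6.7195
  5       100.50        61.1417       305.7085       1,834.2508
  Σ                     62.7113       309.4380       1,848.7879
P = 62.7113.
Convexity = Σ t(t+1)·PV / [P·(1+y)²] = 1,848.7879 / (62.7113 × 1.219920) = 24.16628.

24.166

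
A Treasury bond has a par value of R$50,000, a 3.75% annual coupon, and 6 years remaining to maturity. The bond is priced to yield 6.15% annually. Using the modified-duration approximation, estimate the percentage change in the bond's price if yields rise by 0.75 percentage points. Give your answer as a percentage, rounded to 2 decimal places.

-3.85%

Periodic yield y = 0.0615. Modified duration first:
  t   CF        PV=CF/(1+0.0615)^t    t·PV
  1     1,875.00     1,766.3683     1,766.3683
  2     1,875.00     1,664.0305     3,328.0609
  3     1,875.00     1,567.6217     4,702.8652
  4     1,875.00     1,476.7986     5,907.1945
  5     1,875.00     1,391.2375     6,956.1876
  6    51,875.00    36,260.8616   217,565.1693
  Σ                 44,126.9182   240,225.8459
P = 44,126.9182; D_Mac = 5.44398 yrs; D_mod = 5.44398/(1+0.0615) = 5.12857 yrs.
ΔP/P ≈ -D_mod · Δy = -5.12857 × (+0.0075) = -0.038464 = -3.8464%.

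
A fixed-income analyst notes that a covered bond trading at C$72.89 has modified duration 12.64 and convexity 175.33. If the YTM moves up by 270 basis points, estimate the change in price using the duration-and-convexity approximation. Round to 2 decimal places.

Duration effect: -D_mod·Δy = -12.64 × (+0.027) = -0.341280
Convexity effect: ½·C·(Δy)² = 0.5 × 175.33 × (0.027)² = +0.063907785
ΔP/P ≈ -0.341280 + 0.063907785 = -0.277372215
ΔP ≈ 72.89 × (-0.277372215) = -20.21766075135.

-C$20.22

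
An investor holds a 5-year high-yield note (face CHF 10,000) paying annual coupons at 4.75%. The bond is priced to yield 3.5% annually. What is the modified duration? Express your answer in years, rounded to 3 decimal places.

4.425 years

Periodic yield y = 0.035. First find Macaulay duration:
  t   CF        PV=CF/(1+0.035)^t    t·PV
  1       475.00       458.9372       458.9372
  2       475.00       443.4176       886.8352
  3       475.00       428.4228     1,285.2684
  4       475.00       413.9351     1,655.7402
  5    10,475.00     8,819.6689    44,098.3446
  Σ                 10,564.3815    48,385.1256
P = 10,564.3815; Macaulay duration = 48,385.1256 / 10,564.3815 = 4.58002 years.
Modified duration = D_Mac / (1 + y) = 4.58002 / 1.035 = 4.42514 years.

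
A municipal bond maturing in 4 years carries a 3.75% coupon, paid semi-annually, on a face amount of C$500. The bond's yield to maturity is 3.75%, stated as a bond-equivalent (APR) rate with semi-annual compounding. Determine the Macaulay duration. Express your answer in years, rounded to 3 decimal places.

Periodic yield y = 0.01875. Discount each cash flow and weight by its period:
  t   CF        PV=CF/(1+0.01875)^t    t·PV
  1        9.375         9.2025         9.2025
  2        9.375         9.0331        18.0662
  3        9.375         8.8668        26.6005
  4        9.375         8.7036        34.8145
  5        9.375         8.5434        42.7172
  6        9.375         8.3862        50.3172
  7        9.375         8.2319        57.6230
  8      509.375       439.0325     3,512.2598
  Σ                    500.0000     3,751.6010
Price P = Σ PV = 500.0000.
Macaulay duration = Σ(t·PV) / P = 3,751.6010 / 500.0000 = 7.50320 half-year periods.
In years: 7.50320 / 2 = 3.75160 years.

3.752 years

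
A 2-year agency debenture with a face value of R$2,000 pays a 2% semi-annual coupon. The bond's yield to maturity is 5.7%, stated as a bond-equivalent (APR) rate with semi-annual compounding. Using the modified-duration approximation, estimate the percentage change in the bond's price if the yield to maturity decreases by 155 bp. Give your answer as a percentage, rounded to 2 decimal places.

Periodic yield y = 0.0285. Modified duration first:
  t   CF        PV=CF/(1+0.0285)^t    t·PV
  1        20.00        19.4458        19.4458
  2        20.00        18.9069        37.8139
  3        20.00        18.3830        55.1491
  4     2,020.00     1,805.2368     7,220.9473
  Σ                  1,861.9726     7,333.3561
P = 1,861.9726; D_Mac = 3.93849 half-year periods = 1.96924 yrs; D_mod = 1.96924/(1+0.0285) = 1.91468 yrs.
ΔP/P ≈ -D_mod · Δy = -1.91468 × (-0.0155) = +0.029677 = +2.9677%.

+2.97%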